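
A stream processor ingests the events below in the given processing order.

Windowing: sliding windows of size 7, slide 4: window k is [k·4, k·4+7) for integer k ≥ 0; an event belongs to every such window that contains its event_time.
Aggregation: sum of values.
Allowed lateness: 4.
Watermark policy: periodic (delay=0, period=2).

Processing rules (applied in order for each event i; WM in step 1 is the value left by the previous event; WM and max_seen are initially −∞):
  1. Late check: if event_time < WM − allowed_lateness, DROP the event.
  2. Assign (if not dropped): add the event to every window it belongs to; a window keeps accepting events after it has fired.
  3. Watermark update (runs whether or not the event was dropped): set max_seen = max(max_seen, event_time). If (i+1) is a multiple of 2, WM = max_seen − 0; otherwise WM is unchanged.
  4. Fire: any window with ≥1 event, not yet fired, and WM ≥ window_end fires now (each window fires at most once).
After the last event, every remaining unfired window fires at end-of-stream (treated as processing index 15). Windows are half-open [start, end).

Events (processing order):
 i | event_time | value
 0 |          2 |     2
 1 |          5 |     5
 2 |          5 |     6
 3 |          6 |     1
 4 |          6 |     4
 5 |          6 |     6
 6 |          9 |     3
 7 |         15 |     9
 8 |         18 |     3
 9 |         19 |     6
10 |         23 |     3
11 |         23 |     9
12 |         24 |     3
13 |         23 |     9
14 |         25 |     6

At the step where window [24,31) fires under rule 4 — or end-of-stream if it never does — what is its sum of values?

9

i=0 t=2 v=2: → [0,7); WM=−∞
i=1 t=5 v=5: → [4,11),[0,7); WM=5
i=2 t=5 v=6: → [4,11),[0,7); WM=5
i=3 t=6 v=1: → [4,11),[0,7); WM=6
i=4 t=6 v=4: → [4,11),[0,7); WM=6
i=5 t=6 v=6: → [4,11),[0,7); WM=6
i=6 t=9 v=3: → [8,15),[4,11); WM=6
i=7 t=15 v=9: → [12,19); WM=15; [0,7) fires=24 [4,11) fires=25 [8,15) fires=3
i=8 t=18 v=3: → [16,23),[12,19); WM=15
i=9 t=19 v=6: → [16,23); WM=19; [12,19) fires=12
i=10 t=23 v=3: → [20,27); WM=19
i=11 t=23 v=9: → [20,27); WM=23; [16,23) fires=9
i=12 t=24 v=3: → [24,31),[20,27); WM=23
i=13 t=23 v=9: → [20,27); WM=24
i=14 t=25 v=6: → [24,31),[20,27); WM=24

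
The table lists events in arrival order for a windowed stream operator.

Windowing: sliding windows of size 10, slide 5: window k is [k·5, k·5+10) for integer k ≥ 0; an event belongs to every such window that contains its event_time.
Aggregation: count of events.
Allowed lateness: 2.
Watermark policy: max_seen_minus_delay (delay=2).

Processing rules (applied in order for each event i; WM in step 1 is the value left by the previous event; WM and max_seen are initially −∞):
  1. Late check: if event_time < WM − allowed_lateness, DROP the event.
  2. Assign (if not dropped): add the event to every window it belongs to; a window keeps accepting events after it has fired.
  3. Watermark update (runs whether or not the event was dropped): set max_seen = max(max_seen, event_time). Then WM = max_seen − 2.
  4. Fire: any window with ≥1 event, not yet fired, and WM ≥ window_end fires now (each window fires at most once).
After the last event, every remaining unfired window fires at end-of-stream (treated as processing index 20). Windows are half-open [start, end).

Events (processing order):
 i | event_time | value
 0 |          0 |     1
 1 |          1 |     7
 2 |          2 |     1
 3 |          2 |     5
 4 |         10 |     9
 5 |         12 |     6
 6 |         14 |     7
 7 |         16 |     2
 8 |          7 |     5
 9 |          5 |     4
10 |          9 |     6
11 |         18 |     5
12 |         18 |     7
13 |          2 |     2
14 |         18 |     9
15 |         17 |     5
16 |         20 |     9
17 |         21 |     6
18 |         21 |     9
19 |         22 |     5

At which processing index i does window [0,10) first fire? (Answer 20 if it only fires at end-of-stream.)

i=0 t=0 v=1: → [0,10); WM=-2
i=1 t=1 v=7: → [0,10); WM=-1
i=2 t=2 v=1: → [0,10); WM=0
i=3 t=2 v=5: → [0,10); WM=0
i=4 t=10 v=9: → [10,20),[5,15); WM=8
i=5 t=12 v=6: → [10,20),[5,15); WM=10; [0,10) fires=4
i=6 t=14 v=7: → [10,20),[5,15); WM=12
i=7 t=16 v=2: → [15,25),[10,20); WM=14
i=8 t=7 v=5: DROP (t<14-2); WM=14
i=9 t=5 v=4: DROP (t<14-2); WM=14
i=10 t=9 v=6: DROP (t<14-2); WM=14
i=11 t=18 v=5: → [15,25),[10,20); WM=16; [5,15) fires=3
i=12 t=18 v=7: → [15,25),[10,20); WM=16
i=13 t=2 v=2: DROP (t<16-2); WM=16
i=14 t=18 v=9: → [15,25),[10,20); WM=16
i=15 t=17 v=5: → [15,25),[10,20); WM=16
i=16 t=20 v=9: → [20,30),[15,25); WM=18
i=17 t=21 v=6: → [20,30),[15,25); WM=19
i=18 t=21 v=9: → [20,30),[15,25); WM=19
i=19 t=22 v=5: → [20,30),[15,25); WM=20; [10,20) fires=8

5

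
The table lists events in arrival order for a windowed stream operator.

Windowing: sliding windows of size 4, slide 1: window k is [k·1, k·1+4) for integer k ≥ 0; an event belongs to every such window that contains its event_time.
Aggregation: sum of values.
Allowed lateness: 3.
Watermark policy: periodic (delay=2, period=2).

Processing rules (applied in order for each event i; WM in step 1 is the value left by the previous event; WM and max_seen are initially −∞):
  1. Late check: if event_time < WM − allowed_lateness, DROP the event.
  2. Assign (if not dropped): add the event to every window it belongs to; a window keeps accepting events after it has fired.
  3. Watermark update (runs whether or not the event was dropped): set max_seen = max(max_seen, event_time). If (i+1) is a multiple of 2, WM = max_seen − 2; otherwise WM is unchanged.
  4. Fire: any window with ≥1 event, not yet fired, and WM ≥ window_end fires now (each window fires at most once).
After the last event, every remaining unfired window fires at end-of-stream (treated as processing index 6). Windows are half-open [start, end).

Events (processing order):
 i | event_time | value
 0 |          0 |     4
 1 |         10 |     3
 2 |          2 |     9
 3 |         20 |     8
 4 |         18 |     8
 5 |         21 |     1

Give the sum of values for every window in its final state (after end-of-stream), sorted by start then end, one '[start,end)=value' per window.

i=0 t=0 v=4: → [0,4); WM=−∞
i=1 t=10 v=3: → [10,14),[9,13),[8,12),[7,11); WM=8; [0,4) fires=4
i=2 t=2 v=9: DROP (t<8-3); WM=8
i=3 t=20 v=8: → [20,24),[19,23),[18,22),[17,21); WM=18; [7,11) fires=3 [8,12) fires=3 [9,13) fires=3 [10,14) fires=3
i=4 t=18 v=8: → [18,22),[17,21),[16,20),[15,19); WM=18
i=5 t=21 v=1: → [21,25),[20,24),[19,23),[18,22); WM=19; [15,19) fires=8

[0,4)=4 [7,11)=3 [8,12)=3 [9,13)=3 [10,14)=3 [15,19)=8 [16,20)=8 [17,21)=16 [18,22)=17 [19,23)=9 [20,24)=9 [21,25)=1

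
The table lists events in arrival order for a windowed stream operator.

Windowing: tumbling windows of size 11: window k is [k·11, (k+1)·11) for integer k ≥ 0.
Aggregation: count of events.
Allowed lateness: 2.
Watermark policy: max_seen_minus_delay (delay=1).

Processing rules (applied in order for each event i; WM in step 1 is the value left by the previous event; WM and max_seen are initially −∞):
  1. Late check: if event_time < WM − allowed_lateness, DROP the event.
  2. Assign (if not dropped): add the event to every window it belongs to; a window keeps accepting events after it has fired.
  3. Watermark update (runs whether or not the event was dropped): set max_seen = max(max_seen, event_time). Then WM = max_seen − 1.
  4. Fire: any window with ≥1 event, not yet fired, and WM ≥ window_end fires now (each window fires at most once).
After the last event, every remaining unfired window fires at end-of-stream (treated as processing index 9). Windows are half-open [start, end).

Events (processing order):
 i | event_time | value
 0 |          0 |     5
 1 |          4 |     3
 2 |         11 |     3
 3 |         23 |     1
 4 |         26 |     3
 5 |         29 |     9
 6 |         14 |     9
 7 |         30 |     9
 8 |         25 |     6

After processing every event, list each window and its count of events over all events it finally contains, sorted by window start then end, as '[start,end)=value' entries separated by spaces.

[0,11)=2 [11,22)=1 [22,33)=4

i=0 t=0 v=5: → [0,11); WM=-1
i=1 t=4 v=3: → [0,11); WM=3
i=2 t=11 v=3: → [11,22); WM=10
i=3 t=23 v=1: → [22,33); WM=22; [0,11) fires=2 [11,22) fires=1
i=4 t=26 v=3: → [22,33); WM=25
i=5 t=29 v=9: → [22,33); WM=28
i=6 t=14 v=9: DROP (t<28-2); WM=28
i=7 t=30 v=9: → [22,33); WM=29
i=8 t=25 v=6: DROP (t<29-2); WM=29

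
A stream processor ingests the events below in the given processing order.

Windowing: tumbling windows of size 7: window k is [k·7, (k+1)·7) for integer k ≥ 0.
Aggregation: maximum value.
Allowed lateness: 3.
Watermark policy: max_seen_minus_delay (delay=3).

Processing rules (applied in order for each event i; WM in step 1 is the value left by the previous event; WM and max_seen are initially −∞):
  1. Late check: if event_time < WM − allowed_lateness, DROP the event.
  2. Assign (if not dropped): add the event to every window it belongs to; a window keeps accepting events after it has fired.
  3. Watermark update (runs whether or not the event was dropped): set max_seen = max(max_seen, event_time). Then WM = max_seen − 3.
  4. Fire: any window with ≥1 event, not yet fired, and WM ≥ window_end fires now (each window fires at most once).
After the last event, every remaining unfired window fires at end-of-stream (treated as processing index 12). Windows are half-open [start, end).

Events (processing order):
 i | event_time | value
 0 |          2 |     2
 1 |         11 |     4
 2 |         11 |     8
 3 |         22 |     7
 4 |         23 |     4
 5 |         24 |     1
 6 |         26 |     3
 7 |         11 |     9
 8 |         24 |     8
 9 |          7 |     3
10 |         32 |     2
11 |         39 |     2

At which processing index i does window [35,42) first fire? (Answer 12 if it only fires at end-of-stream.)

12

i=0 t=2 v=2: → [0,7); WM=-1
i=1 t=11 v=4: → [7,14); WM=8; [0,7) fires=2
i=2 t=11 v=8: → [7,14); WM=8
i=3 t=22 v=7: → [21,28); WM=19; [7,14) fires=8
i=4 t=23 v=4: → [21,28); WM=20
i=5 t=24 v=1: → [21,28); WM=21
i=6 t=26 v=3: → [21,28); WM=23
i=7 t=11 v=9: DROP (t<23-3); WM=23
i=8 t=24 v=8: → [21,28); WM=23
i=9 t=7 v=3: DROP (t<23-3); WM=23
i=10 t=32 v=2: → [28,35); WM=29; [21,28) fires=8
i=11 t=39 v=2: → [35,42); WM=36; [28,35) fires=2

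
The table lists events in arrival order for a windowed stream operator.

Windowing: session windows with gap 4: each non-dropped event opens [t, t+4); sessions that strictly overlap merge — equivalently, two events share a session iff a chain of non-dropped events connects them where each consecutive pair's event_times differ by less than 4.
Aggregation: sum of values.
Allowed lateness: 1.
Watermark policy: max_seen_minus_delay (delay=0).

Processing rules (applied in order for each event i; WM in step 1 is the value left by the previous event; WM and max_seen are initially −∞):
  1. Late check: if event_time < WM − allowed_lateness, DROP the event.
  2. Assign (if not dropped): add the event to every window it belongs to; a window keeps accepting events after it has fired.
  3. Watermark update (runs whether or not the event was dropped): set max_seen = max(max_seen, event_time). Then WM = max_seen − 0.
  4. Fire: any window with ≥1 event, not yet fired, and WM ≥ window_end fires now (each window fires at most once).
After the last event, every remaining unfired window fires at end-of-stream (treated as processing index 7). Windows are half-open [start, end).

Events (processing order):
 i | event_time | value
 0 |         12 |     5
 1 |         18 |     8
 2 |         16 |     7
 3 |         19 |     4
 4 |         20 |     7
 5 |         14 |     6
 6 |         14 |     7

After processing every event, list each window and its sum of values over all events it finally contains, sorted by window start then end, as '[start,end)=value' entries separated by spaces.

i=0 t=12 v=5: → [12,16); WM=12
i=1 t=18 v=8: → [18,22); WM=18
i=2 t=16 v=7: DROP (t<18-1); WM=18
i=3 t=19 v=4: → [18,23); WM=19
i=4 t=20 v=7: → [18,24); WM=20
i=5 t=14 v=6: DROP (t<20-1); WM=20
i=6 t=14 v=7: DROP (t<20-1); WM=20

[12,16)=5 [18,24)=19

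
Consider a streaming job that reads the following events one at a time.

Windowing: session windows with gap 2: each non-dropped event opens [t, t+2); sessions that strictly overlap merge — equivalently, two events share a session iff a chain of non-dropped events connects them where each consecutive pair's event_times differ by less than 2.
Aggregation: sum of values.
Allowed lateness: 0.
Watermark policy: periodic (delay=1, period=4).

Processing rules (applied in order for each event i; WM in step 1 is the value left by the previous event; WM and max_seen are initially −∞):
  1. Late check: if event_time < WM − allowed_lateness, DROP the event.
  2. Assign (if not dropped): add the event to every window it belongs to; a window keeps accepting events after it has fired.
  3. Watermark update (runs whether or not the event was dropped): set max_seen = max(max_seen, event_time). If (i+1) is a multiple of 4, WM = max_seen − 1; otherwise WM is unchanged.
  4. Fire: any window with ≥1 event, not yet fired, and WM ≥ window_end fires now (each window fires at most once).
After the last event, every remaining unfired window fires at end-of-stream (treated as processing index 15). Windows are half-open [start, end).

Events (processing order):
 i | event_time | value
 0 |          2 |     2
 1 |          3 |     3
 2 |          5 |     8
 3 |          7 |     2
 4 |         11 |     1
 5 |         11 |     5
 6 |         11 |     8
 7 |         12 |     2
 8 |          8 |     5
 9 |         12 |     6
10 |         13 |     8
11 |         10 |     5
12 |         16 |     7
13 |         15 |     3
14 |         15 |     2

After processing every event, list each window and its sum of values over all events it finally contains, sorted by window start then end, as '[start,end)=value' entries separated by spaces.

i=0 t=2 v=2: → [2,4); WM=−∞
i=1 t=3 v=3: → [2,5); WM=−∞
i=2 t=5 v=8: → [5,7); WM=−∞
i=3 t=7 v=2: → [7,9); WM=6
i=4 t=11 v=1: → [11,13); WM=6
i=5 t=11 v=5: → [11,13); WM=6
i=6 t=11 v=8: → [11,13); WM=6
i=7 t=12 v=2: → [11,14); WM=11
i=8 t=8 v=5: DROP (t<11-0); WM=11
i=9 t=12 v=6: → [11,14); WM=11
i=10 t=13 v=8: → [11,15); WM=11
i=11 t=10 v=5: DROP (t<11-0); WM=12
i=12 t=16 v=7: → [16,18); WM=12
i=13 t=15 v=3: → [15,18); WM=12
i=14 t=15 v=2: → [15,18); WM=12

[2,5)=5 [5,7)=8 [7,9)=2 [11,15)=30 [15,18)=12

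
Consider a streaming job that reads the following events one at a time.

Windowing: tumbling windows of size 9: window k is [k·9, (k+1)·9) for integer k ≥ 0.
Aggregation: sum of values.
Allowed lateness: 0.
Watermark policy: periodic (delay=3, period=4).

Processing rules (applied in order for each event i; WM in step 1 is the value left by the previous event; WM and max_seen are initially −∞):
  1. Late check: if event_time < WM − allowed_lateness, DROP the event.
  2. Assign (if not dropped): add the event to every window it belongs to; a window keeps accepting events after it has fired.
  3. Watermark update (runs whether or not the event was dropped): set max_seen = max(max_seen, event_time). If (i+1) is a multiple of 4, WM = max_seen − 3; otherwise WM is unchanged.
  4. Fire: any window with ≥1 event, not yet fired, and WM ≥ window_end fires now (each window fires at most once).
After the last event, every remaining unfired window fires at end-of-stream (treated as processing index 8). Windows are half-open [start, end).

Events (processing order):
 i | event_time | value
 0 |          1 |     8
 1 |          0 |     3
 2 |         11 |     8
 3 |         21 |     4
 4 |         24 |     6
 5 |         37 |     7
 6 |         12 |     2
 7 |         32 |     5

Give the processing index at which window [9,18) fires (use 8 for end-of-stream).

i=0 t=1 v=8: → [0,9); WM=−∞
i=1 t=0 v=3: → [0,9); WM=−∞
i=2 t=11 v=8: → [9,18); WM=−∞
i=3 t=21 v=4: → [18,27); WM=18; [0,9) fires=11 [9,18) fires=8
i=4 t=24 v=6: → [18,27); WM=18
i=5 t=37 v=7: → [36,45); WM=18
i=6 t=12 v=2: DROP (t<18-0); WM=18
i=7 t=32 v=5: → [27,36); WM=34; [18,27) fires=10

3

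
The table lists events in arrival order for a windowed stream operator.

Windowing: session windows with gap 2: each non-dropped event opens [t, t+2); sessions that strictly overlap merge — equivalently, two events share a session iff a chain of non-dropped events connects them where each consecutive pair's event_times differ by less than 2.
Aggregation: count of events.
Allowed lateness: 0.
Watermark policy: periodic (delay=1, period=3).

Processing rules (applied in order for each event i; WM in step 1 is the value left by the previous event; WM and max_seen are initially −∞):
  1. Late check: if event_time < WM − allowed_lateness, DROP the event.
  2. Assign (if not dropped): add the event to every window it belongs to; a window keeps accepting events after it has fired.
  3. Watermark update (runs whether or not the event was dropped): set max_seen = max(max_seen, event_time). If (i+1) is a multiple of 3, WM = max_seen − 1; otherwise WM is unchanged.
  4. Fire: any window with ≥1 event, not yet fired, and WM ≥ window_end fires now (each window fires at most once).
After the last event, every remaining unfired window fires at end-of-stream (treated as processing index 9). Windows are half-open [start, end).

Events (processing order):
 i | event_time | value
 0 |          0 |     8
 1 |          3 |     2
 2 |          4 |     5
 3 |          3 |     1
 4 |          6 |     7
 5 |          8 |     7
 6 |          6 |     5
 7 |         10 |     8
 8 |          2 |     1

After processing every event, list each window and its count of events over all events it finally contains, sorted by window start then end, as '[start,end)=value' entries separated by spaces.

i=0 t=0 v=8: → [0,2); WM=−∞
i=1 t=3 v=2: → [3,5); WM=−∞
i=2 t=4 v=5: → [3,6); WM=3
i=3 t=3 v=1: → [3,6); WM=3
i=4 t=6 v=7: → [6,8); WM=3
i=5 t=8 v=7: → [8,10); WM=7
i=6 t=6 v=5: DROP (t<7-0); WM=7
i=7 t=10 v=8: → [10,12); WM=7
i=8 t=2 v=1: DROP (t<7-0); WM=9

[0,2)=1 [3,6)=3 [6,8)=1 [8,10)=1 [10,12)=1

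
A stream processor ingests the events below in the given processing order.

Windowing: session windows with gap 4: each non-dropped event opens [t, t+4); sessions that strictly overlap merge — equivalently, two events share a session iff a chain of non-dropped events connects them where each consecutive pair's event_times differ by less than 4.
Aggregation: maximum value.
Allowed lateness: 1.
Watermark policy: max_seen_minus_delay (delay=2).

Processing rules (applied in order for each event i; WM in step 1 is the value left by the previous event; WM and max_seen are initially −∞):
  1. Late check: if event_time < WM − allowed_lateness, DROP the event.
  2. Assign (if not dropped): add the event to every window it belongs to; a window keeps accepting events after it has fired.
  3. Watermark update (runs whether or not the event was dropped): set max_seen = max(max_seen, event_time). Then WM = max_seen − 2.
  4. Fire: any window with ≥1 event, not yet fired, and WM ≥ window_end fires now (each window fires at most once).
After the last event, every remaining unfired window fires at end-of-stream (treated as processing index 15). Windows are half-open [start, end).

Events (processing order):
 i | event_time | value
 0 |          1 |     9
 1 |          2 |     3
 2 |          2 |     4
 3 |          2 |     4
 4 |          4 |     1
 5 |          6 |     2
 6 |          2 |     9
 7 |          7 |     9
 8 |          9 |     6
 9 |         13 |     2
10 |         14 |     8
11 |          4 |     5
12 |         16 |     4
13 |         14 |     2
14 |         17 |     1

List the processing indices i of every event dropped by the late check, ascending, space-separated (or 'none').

i=0 t=1 v=9: → [1,5); WM=-1
i=1 t=2 v=3: → [1,6); WM=0
i=2 t=2 v=4: → [1,6); WM=0
i=3 t=2 v=4: → [1,6); WM=0
i=4 t=4 v=1: → [1,8); WM=2
i=5 t=6 v=2: → [1,10); WM=4
i=6 t=2 v=9: DROP (t<4-1); WM=4
i=7 t=7 v=9: → [1,11); WM=5
i=8 t=9 v=6: → [1,13); WM=7
i=9 t=13 v=2: → [13,17); WM=11
i=10 t=14 v=8: → [13,18); WM=12
i=11 t=4 v=5: DROP (t<12-1); WM=12
i=12 t=16 v=4: → [13,20); WM=14
i=13 t=14 v=2: → [13,20); WM=14
i=14 t=17 v=1: → [13,21); WM=15

6 11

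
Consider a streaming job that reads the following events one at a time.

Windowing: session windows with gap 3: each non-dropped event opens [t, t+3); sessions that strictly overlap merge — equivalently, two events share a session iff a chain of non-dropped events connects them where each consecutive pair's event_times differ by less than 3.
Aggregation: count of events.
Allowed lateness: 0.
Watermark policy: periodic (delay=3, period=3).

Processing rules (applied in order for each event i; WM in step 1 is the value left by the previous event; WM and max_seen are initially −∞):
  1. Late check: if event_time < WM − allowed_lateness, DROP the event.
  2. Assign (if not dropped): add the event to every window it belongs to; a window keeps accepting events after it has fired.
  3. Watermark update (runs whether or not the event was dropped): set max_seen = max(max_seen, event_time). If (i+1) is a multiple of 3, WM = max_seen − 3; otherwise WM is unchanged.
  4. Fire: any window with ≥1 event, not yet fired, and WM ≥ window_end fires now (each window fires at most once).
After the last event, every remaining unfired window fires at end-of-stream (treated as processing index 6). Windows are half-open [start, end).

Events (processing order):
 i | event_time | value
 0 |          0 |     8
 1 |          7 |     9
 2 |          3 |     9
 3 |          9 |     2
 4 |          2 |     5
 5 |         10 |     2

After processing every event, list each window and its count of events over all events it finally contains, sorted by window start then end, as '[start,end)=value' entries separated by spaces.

[0,3)=1 [3,6)=1 [7,13)=3

i=0 t=0 v=8: → [0,3); WM=−∞
i=1 t=7 v=9: → [7,10); WM=−∞
i=2 t=3 v=9: → [3,6); WM=4
i=3 t=9 v=2: → [7,12); WM=4
i=4 t=2 v=5: DROP (t<4-0); WM=4
i=5 t=10 v=2: → [7,13); WM=7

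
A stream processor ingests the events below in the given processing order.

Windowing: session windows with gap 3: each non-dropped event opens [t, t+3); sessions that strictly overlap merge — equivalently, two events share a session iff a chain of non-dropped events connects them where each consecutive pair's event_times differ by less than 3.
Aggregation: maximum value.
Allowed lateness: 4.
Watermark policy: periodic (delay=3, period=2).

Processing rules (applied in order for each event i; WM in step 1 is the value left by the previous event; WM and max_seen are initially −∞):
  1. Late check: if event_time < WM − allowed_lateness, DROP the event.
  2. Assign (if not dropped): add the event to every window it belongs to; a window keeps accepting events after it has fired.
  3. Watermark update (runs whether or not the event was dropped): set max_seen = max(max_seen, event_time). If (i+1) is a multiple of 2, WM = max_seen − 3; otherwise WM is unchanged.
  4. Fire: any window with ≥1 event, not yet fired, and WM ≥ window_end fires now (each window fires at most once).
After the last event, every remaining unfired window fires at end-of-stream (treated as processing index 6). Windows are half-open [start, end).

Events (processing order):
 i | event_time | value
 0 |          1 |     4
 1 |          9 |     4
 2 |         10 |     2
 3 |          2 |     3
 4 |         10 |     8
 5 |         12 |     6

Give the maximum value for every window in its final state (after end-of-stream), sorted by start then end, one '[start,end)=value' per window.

i=0 t=1 v=4: → [1,4); WM=−∞
i=1 t=9 v=4: → [9,12); WM=6
i=2 t=10 v=2: → [9,13); WM=6
i=3 t=2 v=3: → [1,5); WM=7
i=4 t=10 v=8: → [9,13); WM=7
i=5 t=12 v=6: → [9,15); WM=9

[1,5)=4 [9,15)=8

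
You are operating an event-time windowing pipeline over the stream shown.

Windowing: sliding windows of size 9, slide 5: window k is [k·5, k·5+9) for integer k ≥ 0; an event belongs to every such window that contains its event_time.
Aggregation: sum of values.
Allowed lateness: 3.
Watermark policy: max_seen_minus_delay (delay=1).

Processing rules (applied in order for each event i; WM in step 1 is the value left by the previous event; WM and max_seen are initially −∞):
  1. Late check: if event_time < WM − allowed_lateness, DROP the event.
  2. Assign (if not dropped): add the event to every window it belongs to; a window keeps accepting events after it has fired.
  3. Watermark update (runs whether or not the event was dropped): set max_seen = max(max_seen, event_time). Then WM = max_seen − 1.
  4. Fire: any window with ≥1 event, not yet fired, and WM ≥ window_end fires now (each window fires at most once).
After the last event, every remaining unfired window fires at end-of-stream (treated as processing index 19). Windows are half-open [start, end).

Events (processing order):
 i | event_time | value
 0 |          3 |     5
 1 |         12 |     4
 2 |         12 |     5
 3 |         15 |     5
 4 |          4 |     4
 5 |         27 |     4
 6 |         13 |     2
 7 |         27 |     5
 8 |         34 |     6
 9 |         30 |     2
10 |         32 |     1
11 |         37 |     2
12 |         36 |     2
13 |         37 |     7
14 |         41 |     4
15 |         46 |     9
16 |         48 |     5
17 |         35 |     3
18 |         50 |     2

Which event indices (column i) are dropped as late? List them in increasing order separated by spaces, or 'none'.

i=0 t=3 v=5: → [0,9); WM=2
i=1 t=12 v=4: → [10,19),[5,14); WM=11; [0,9) fires=5
i=2 t=12 v=5: → [10,19),[5,14); WM=11
i=3 t=15 v=5: → [15,24),[10,19); WM=14; [5,14) fires=9
i=4 t=4 v=4: DROP (t<14-3); WM=14
i=5 t=27 v=4: → [25,34),[20,29); WM=26; [10,19) fires=14 [15,24) fires=5
i=6 t=13 v=2: DROP (t<26-3); WM=26
i=7 t=27 v=5: → [25,34),[20,29); WM=26
i=8 t=34 v=6: → [30,39); WM=33; [20,29) fires=9
i=9 t=30 v=2: → [30,39),[25,34); WM=33
i=10 t=32 v=1: → [30,39),[25,34); WM=33
i=11 t=37 v=2: → [35,44),[30,39); WM=36; [25,34) fires=12
i=12 t=36 v=2: → [35,44),[30,39); WM=36
i=13 t=37 v=7: → [35,44),[30,39); WM=36
i=14 t=41 v=4: → [40,49),[35,44); WM=40; [30,39) fires=20
i=15 t=46 v=9: → [45,54),[40,49); WM=45; [35,44) fires=15
i=16 t=48 v=5: → [45,54),[40,49); WM=47
i=17 t=35 v=3: DROP (t<47-3); WM=47
i=18 t=50 v=2: → [50,59),[45,54); WM=49; [40,49) fires=18

4 6 17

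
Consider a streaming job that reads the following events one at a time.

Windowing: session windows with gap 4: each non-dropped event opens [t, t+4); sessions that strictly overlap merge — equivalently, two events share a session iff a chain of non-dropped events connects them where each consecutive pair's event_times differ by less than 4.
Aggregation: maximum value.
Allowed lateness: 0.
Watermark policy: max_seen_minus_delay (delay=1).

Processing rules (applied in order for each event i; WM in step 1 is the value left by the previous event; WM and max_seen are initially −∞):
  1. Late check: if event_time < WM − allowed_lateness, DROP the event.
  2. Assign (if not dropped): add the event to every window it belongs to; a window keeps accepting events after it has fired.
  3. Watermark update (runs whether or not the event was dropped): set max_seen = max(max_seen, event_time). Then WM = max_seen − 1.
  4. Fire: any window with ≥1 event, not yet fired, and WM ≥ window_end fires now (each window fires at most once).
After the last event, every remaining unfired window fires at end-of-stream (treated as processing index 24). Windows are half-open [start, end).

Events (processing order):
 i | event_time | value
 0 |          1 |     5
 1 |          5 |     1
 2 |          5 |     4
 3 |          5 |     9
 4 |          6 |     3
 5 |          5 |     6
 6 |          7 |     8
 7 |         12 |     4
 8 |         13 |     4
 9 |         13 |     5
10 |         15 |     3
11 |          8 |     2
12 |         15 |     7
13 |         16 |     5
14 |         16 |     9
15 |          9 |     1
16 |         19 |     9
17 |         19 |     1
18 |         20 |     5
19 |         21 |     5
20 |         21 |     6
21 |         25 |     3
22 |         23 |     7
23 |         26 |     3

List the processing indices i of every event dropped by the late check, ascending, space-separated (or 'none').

i=0 t=1 v=5: → [1,5); WM=0
i=1 t=5 v=1: → [5,9); WM=4
i=2 t=5 v=4: → [5,9); WM=4
i=3 t=5 v=9: → [5,9); WM=4
i=4 t=6 v=3: → [5,10); WM=5
i=5 t=5 v=6: → [5,10); WM=5
i=6 t=7 v=8: → [5,11); WM=6
i=7 t=12 v=4: → [12,16); WM=11
i=8 t=13 v=4: → [12,17); WM=12
i=9 t=13 v=5: → [12,17); WM=12
i=10 t=15 v=3: → [12,19); WM=14
i=11 t=8 v=2: DROP (t<14-0); WM=14
i=12 t=15 v=7: → [12,19); WM=14
i=13 t=16 v=5: → [12,20); WM=15
i=14 t=16 v=9: → [12,20); WM=15
i=15 t=9 v=1: DROP (t<15-0); WM=15
i=16 t=19 v=9: → [12,23); WM=18
i=17 t=19 v=1: → [12,23); WM=18
i=18 t=20 v=5: → [12,24); WM=19
i=19 t=21 v=5: → [12,25); WM=20
i=20 t=21 v=6: → [12,25); WM=20
i=21 t=25 v=3: → [25,29); WM=24
i=22 t=23 v=7: DROP (t<24-0); WM=24
i=23 t=26 v=3: → [25,30); WM=25

11 15 22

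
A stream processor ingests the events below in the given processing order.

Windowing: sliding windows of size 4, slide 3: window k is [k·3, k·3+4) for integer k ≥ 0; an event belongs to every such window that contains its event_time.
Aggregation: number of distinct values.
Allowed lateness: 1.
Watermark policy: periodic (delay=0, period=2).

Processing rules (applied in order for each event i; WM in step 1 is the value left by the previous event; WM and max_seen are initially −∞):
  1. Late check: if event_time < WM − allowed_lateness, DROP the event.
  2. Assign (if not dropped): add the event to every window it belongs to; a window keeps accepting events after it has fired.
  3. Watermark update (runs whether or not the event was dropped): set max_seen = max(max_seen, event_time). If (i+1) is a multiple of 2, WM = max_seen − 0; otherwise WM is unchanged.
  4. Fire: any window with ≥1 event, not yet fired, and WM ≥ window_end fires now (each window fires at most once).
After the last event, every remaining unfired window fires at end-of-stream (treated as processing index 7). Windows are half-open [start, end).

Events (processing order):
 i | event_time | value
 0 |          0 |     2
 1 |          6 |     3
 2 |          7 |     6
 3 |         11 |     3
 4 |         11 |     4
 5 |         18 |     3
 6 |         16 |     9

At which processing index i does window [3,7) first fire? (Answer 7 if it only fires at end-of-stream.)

3

i=0 t=0 v=2: → [0,4); WM=−∞
i=1 t=6 v=3: → [6,10),[3,7); WM=6; [0,4) fires=1
i=2 t=7 v=6: → [6,10); WM=6
i=3 t=11 v=3: → [9,13); WM=11; [3,7) fires=1 [6,10) fires=2
i=4 t=11 v=4: → [9,13); WM=11
i=5 t=18 v=3: → [18,22),[15,19); WM=18; [9,13) fires=2
i=6 t=16 v=9: DROP (t<18-1); WM=18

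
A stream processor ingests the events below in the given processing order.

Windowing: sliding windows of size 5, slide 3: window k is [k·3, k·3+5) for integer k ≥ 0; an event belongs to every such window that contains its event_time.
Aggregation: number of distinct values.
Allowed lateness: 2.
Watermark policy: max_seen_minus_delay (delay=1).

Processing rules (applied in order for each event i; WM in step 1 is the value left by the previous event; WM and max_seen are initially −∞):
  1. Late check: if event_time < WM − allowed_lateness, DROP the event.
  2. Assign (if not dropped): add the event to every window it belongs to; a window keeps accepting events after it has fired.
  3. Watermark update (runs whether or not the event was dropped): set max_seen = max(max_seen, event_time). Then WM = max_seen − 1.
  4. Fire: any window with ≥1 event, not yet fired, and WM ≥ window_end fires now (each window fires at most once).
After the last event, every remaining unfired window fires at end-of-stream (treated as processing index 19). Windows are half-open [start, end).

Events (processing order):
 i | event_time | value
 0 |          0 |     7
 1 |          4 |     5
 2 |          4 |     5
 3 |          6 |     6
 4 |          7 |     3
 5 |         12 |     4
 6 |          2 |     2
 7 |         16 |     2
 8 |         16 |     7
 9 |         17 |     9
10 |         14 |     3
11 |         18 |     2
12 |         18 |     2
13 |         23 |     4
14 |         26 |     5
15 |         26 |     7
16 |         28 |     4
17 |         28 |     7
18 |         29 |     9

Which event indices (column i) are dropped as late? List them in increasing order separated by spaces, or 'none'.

i=0 t=0 v=7: → [0,5); WM=-1
i=1 t=4 v=5: → [3,8),[0,5); WM=3
i=2 t=4 v=5: → [3,8),[0,5); WM=3
i=3 t=6 v=6: → [6,11),[3,8); WM=5; [0,5) fires=2
i=4 t=7 v=3: → [6,11),[3,8); WM=6
i=5 t=12 v=4: → [12,17),[9,14); WM=11; [3,8) fires=3 [6,11) fires=2
i=6 t=2 v=2: DROP (t<11-2); WM=11
i=7 t=16 v=2: → [15,20),[12,17); WM=15; [9,14) fires=1
i=8 t=16 v=7: → [15,20),[12,17); WM=15
i=9 t=17 v=9: → [15,20); WM=16
i=10 t=14 v=3: → [12,17); WM=16
i=11 t=18 v=2: → [18,23),[15,20); WM=17; [12,17) fires=4
i=12 t=18 v=2: → [18,23),[15,20); WM=17
i=13 t=23 v=4: → [21,26); WM=22; [15,20) fires=3
i=14 t=26 v=5: → [24,29); WM=25; [18,23) fires=1
i=15 t=26 v=7: → [24,29); WM=25
i=16 t=28 v=4: → [27,32),[24,29); WM=27; [21,26) fires=1
i=17 t=28 v=7: → [27,32),[24,29); WM=27
i=18 t=29 v=9: → [27,32); WM=28

6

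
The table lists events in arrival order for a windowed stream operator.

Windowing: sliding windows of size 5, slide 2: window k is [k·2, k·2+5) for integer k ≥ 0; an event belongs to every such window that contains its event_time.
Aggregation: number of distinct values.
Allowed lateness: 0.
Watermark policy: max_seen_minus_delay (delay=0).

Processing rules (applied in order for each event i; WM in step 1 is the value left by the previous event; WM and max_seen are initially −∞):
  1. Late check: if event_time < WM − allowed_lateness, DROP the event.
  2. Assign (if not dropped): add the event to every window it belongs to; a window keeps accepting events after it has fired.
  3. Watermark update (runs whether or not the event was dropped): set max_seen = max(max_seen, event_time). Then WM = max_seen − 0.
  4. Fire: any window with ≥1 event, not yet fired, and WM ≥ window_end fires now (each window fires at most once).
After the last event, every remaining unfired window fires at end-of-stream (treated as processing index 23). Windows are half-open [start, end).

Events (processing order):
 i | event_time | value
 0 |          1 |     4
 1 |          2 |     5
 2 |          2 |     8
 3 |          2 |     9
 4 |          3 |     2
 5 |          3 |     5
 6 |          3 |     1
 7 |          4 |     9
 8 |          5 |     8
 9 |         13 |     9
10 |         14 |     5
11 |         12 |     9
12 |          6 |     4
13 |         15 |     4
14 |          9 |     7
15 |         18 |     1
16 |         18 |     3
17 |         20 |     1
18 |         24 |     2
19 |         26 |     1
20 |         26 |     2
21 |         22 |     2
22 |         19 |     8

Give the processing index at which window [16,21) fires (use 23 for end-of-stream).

18

i=0 t=1 v=4: → [0,5); WM=1
i=1 t=2 v=5: → [2,7),[0,5); WM=2
i=2 t=2 v=8: → [2,7),[0,5); WM=2
i=3 t=2 v=9: → [2,7),[0,5); WM=2
i=4 t=3 v=2: → [2,7),[0,5); WM=3
i=5 t=3 v=5: → [2,7),[0,5); WM=3
i=6 t=3 v=1: → [2,7),[0,5); WM=3
i=7 t=4 v=9: → [4,9),[2,7),[0,5); WM=4
i=8 t=5 v=8: → [4,9),[2,7); WM=5; [0,5) fires=6
i=9 t=13 v=9: → [12,17),[10,15); WM=13; [2,7) fires=5 [4,9) fires=2
i=10 t=14 v=5: → [14,19),[12,17),[10,15); WM=14
i=11 t=12 v=9: DROP (t<14-0); WM=14
i=12 t=6 v=4: DROP (t<14-0); WM=14
i=13 t=15 v=4: → [14,19),[12,17); WM=15; [10,15) fires=2
i=14 t=9 v=7: DROP (t<15-0); WM=15
i=15 t=18 v=1: → [18,23),[16,21),[14,19); WM=18; [12,17) fires=3
i=16 t=18 v=3: → [18,23),[16,21),[14,19); WM=18
i=17 t=20 v=1: → [20,25),[18,23),[16,21); WM=20; [14,19) fires=4
i=18 t=24 v=2: → [24,29),[22,27),[20,25); WM=24; [16,21) fires=2 [18,23) fires=2
i=19 t=26 v=1: → [26,31),[24,29),[22,27); WM=26; [20,25) fires=2
i=20 t=26 v=2: → [26,31),[24,29),[22,27); WM=26
i=21 t=22 v=2: DROP (t<26-0); WM=26
i=22 t=19 v=8: DROP (t<26-0); WM=26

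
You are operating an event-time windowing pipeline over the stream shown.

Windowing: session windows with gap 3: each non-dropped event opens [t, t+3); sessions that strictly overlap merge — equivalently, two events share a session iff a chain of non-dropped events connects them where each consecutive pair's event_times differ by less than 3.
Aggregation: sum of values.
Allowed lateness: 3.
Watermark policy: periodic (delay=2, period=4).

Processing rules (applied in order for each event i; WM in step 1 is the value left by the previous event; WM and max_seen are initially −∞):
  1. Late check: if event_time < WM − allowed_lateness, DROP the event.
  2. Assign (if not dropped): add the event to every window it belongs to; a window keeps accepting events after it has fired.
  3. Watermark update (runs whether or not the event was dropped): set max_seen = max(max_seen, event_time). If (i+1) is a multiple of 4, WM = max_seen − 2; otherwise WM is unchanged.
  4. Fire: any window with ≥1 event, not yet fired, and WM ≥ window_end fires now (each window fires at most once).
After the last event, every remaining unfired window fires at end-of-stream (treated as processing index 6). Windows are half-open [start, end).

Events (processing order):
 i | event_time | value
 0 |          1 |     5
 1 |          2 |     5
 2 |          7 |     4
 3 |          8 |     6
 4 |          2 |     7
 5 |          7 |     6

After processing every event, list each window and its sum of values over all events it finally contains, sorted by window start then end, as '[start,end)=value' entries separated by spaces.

[1,5)=10 [7,11)=16

i=0 t=1 v=5: → [1,4); WM=−∞
i=1 t=2 v=5: → [1,5); WM=−∞
i=2 t=7 v=4: → [7,10); WM=−∞
i=3 t=8 v=6: → [7,11); WM=6
i=4 t=2 v=7: DROP (t<6-3); WM=6
i=5 t=7 v=6: → [7,11); WM=6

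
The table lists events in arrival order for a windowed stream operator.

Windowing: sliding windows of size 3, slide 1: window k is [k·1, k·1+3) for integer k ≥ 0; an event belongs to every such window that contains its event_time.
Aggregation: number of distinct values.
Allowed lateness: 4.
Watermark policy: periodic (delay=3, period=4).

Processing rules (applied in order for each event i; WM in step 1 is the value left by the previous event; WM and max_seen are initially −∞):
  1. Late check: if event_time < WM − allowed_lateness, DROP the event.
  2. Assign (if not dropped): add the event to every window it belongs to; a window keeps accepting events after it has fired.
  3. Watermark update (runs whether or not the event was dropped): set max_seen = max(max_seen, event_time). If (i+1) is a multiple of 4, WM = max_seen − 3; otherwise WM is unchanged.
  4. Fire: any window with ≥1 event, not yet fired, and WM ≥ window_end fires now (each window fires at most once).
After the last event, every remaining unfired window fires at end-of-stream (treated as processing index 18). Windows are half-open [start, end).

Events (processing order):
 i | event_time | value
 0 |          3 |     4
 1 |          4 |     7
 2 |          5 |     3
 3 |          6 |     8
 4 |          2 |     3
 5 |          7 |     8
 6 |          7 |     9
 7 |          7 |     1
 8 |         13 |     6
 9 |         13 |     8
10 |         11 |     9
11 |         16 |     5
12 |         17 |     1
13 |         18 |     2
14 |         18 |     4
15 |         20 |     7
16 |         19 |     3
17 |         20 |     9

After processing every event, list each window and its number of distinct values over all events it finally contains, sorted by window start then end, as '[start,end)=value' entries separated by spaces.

i=0 t=3 v=4: → [3,6),[2,5),[1,4); WM=−∞
i=1 t=4 v=7: → [4,7),[3,6),[2,5); WM=−∞
i=2 t=5 v=3: → [5,8),[4,7),[3,6); WM=−∞
i=3 t=6 v=8: → [6,9),[5,8),[4,7); WM=3
i=4 t=2 v=3: → [2,5),[1,4),[0,3); WM=3; [0,3) fires=1
i=5 t=7 v=8: → [7,10),[6,9),[5,8); WM=3
i=6 t=7 v=9: → [7,10),[6,9),[5,8); WM=3
i=7 t=7 v=1: → [7,10),[6,9),[5,8); WM=4; [1,4) fires=2
i=8 t=13 v=6: → [13,16),[12,15),[11,14); WM=4
i=9 t=13 v=8: → [13,16),[12,15),[11,14); WM=4
i=10 t=11 v=9: → [11,14),[10,13),[9,12); WM=4
i=11 t=16 v=5: → [16,19),[15,18),[14,17); WM=13; [2,5) fires=3 [3,6) fires=3 [4,7) fires=3 [5,8) fires=4 [6,9) fires=3 [7,10) fires=3 [9,12) fires=1 [10,13) fires=1
i=12 t=17 v=1: → [17,20),[16,19),[15,18); WM=13
i=13 t=18 v=2: → [18,21),[17,20),[16,19); WM=13
i=14 t=18 v=4: → [18,21),[17,20),[16,19); WM=13
i=15 t=20 v=7: → [20,23),[19,22),[18,21); WM=17; [11,14) fires=3 [12,15) fires=2 [13,16) fires=2 [14,17) fires=1
i=16 t=19 v=3: → [19,22),[18,21),[17,20); WM=17
i=17 t=20 v=9: → [20,23),[19,22),[18,21); WM=17

[0,3)=1 [1,4)=2 [2,5)=3 [3,6)=3 [4,7)=3 [5,8)=4 [6,9)=3 [7,10)=3 [9,12)=1 [10,13)=1 [11,14)=3 [12,15)=2 [13,16)=2 [14,17)=1 [15,18)=2 [16,19)=4 [17,20)=4 [18,21)=5 [19,22)=3 [20,23)=2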